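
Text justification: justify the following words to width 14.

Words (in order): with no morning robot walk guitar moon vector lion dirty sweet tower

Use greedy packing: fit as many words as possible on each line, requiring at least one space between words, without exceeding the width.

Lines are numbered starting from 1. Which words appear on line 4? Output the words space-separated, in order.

Answer: moon vector

Derivation:
Line 1: ['with', 'no'] (min_width=7, slack=7)
Line 2: ['morning', 'robot'] (min_width=13, slack=1)
Line 3: ['walk', 'guitar'] (min_width=11, slack=3)
Line 4: ['moon', 'vector'] (min_width=11, slack=3)
Line 5: ['lion', 'dirty'] (min_width=10, slack=4)
Line 6: ['sweet', 'tower'] (min_width=11, slack=3)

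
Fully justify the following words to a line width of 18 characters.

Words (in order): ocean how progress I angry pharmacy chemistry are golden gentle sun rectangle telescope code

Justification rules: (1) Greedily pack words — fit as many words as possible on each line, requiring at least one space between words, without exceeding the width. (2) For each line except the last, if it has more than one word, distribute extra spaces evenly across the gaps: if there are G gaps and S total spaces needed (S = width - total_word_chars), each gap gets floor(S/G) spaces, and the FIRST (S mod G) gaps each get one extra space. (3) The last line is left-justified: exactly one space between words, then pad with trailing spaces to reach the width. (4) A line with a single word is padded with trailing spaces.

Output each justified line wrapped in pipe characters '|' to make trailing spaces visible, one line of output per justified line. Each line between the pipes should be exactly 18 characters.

Answer: |ocean how progress|
|I  angry  pharmacy|
|chemistry      are|
|golden  gentle sun|
|rectangle         |
|telescope code    |

Derivation:
Line 1: ['ocean', 'how', 'progress'] (min_width=18, slack=0)
Line 2: ['I', 'angry', 'pharmacy'] (min_width=16, slack=2)
Line 3: ['chemistry', 'are'] (min_width=13, slack=5)
Line 4: ['golden', 'gentle', 'sun'] (min_width=17, slack=1)
Line 5: ['rectangle'] (min_width=9, slack=9)
Line 6: ['telescope', 'code'] (min_width=14, slack=4)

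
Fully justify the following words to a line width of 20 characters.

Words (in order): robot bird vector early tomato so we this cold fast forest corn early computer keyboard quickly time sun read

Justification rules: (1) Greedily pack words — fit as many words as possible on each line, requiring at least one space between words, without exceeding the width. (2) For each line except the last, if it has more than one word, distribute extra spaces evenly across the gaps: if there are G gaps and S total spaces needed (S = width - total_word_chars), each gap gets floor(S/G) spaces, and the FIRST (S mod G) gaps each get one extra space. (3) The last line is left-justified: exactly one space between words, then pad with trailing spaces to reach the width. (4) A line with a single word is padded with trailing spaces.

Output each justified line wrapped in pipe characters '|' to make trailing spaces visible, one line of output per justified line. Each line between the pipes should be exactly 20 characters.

Line 1: ['robot', 'bird', 'vector'] (min_width=17, slack=3)
Line 2: ['early', 'tomato', 'so', 'we'] (min_width=18, slack=2)
Line 3: ['this', 'cold', 'fast'] (min_width=14, slack=6)
Line 4: ['forest', 'corn', 'early'] (min_width=17, slack=3)
Line 5: ['computer', 'keyboard'] (min_width=17, slack=3)
Line 6: ['quickly', 'time', 'sun'] (min_width=16, slack=4)
Line 7: ['read'] (min_width=4, slack=16)

Answer: |robot   bird  vector|
|early  tomato  so we|
|this    cold    fast|
|forest   corn  early|
|computer    keyboard|
|quickly   time   sun|
|read                |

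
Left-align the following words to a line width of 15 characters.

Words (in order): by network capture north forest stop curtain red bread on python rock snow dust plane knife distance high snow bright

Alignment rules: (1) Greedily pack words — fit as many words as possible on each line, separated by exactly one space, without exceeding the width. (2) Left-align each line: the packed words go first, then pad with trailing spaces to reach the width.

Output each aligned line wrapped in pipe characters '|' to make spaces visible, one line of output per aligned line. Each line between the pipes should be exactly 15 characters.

Answer: |by network     |
|capture north  |
|forest stop    |
|curtain red    |
|bread on python|
|rock snow dust |
|plane knife    |
|distance high  |
|snow bright    |

Derivation:
Line 1: ['by', 'network'] (min_width=10, slack=5)
Line 2: ['capture', 'north'] (min_width=13, slack=2)
Line 3: ['forest', 'stop'] (min_width=11, slack=4)
Line 4: ['curtain', 'red'] (min_width=11, slack=4)
Line 5: ['bread', 'on', 'python'] (min_width=15, slack=0)
Line 6: ['rock', 'snow', 'dust'] (min_width=14, slack=1)
Line 7: ['plane', 'knife'] (min_width=11, slack=4)
Line 8: ['distance', 'high'] (min_width=13, slack=2)
Line 9: ['snow', 'bright'] (min_width=11, slack=4)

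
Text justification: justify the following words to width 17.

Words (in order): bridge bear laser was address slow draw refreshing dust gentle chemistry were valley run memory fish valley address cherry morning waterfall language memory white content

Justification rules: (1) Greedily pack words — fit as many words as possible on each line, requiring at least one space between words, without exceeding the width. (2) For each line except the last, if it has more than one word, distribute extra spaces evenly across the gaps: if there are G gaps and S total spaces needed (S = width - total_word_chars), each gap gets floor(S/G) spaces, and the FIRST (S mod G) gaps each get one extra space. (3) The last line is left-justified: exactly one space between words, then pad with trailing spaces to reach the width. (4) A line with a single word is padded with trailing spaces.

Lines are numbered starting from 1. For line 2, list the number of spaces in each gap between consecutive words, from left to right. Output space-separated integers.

Line 1: ['bridge', 'bear', 'laser'] (min_width=17, slack=0)
Line 2: ['was', 'address', 'slow'] (min_width=16, slack=1)
Line 3: ['draw', 'refreshing'] (min_width=15, slack=2)
Line 4: ['dust', 'gentle'] (min_width=11, slack=6)
Line 5: ['chemistry', 'were'] (min_width=14, slack=3)
Line 6: ['valley', 'run', 'memory'] (min_width=17, slack=0)
Line 7: ['fish', 'valley'] (min_width=11, slack=6)
Line 8: ['address', 'cherry'] (min_width=14, slack=3)
Line 9: ['morning', 'waterfall'] (min_width=17, slack=0)
Line 10: ['language', 'memory'] (min_width=15, slack=2)
Line 11: ['white', 'content'] (min_width=13, slack=4)

Answer: 2 1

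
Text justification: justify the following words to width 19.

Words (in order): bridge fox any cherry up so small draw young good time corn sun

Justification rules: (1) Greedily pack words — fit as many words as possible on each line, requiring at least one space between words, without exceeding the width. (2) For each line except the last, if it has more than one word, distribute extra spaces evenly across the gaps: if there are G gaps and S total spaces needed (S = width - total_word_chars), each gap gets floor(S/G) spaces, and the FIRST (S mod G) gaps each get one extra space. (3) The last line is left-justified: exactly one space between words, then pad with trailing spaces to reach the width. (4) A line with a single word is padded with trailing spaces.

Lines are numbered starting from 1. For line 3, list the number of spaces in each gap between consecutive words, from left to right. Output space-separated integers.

Answer: 3 3

Derivation:
Line 1: ['bridge', 'fox', 'any'] (min_width=14, slack=5)
Line 2: ['cherry', 'up', 'so', 'small'] (min_width=18, slack=1)
Line 3: ['draw', 'young', 'good'] (min_width=15, slack=4)
Line 4: ['time', 'corn', 'sun'] (min_width=13, slack=6)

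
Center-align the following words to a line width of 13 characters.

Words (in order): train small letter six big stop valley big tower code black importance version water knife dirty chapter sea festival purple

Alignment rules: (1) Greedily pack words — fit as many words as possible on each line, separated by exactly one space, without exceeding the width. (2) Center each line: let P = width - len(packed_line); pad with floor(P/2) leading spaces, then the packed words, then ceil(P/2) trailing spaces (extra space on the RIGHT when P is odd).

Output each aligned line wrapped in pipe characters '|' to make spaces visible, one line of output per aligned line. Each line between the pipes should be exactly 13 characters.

Line 1: ['train', 'small'] (min_width=11, slack=2)
Line 2: ['letter', 'six'] (min_width=10, slack=3)
Line 3: ['big', 'stop'] (min_width=8, slack=5)
Line 4: ['valley', 'big'] (min_width=10, slack=3)
Line 5: ['tower', 'code'] (min_width=10, slack=3)
Line 6: ['black'] (min_width=5, slack=8)
Line 7: ['importance'] (min_width=10, slack=3)
Line 8: ['version', 'water'] (min_width=13, slack=0)
Line 9: ['knife', 'dirty'] (min_width=11, slack=2)
Line 10: ['chapter', 'sea'] (min_width=11, slack=2)
Line 11: ['festival'] (min_width=8, slack=5)
Line 12: ['purple'] (min_width=6, slack=7)

Answer: | train small |
| letter six  |
|  big stop   |
| valley big  |
| tower code  |
|    black    |
| importance  |
|version water|
| knife dirty |
| chapter sea |
|  festival   |
|   purple    |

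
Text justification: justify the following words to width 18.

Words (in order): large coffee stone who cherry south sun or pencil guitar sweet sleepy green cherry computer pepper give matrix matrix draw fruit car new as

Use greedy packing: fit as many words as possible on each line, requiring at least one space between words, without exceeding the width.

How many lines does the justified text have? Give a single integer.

Line 1: ['large', 'coffee', 'stone'] (min_width=18, slack=0)
Line 2: ['who', 'cherry', 'south'] (min_width=16, slack=2)
Line 3: ['sun', 'or', 'pencil'] (min_width=13, slack=5)
Line 4: ['guitar', 'sweet'] (min_width=12, slack=6)
Line 5: ['sleepy', 'green'] (min_width=12, slack=6)
Line 6: ['cherry', 'computer'] (min_width=15, slack=3)
Line 7: ['pepper', 'give', 'matrix'] (min_width=18, slack=0)
Line 8: ['matrix', 'draw', 'fruit'] (min_width=17, slack=1)
Line 9: ['car', 'new', 'as'] (min_width=10, slack=8)
Total lines: 9

Answer: 9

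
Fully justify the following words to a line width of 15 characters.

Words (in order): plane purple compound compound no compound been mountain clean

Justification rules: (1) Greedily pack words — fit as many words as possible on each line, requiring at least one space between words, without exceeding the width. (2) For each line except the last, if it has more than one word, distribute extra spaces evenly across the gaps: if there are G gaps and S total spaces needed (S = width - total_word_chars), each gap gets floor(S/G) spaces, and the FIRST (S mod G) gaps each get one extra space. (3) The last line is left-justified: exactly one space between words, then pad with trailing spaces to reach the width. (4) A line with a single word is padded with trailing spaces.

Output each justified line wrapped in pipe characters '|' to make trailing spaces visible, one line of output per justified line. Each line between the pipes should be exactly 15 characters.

Line 1: ['plane', 'purple'] (min_width=12, slack=3)
Line 2: ['compound'] (min_width=8, slack=7)
Line 3: ['compound', 'no'] (min_width=11, slack=4)
Line 4: ['compound', 'been'] (min_width=13, slack=2)
Line 5: ['mountain', 'clean'] (min_width=14, slack=1)

Answer: |plane    purple|
|compound       |
|compound     no|
|compound   been|
|mountain clean |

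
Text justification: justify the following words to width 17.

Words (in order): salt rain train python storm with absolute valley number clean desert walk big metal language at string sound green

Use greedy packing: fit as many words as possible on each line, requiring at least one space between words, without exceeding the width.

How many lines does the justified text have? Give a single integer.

Line 1: ['salt', 'rain', 'train'] (min_width=15, slack=2)
Line 2: ['python', 'storm', 'with'] (min_width=17, slack=0)
Line 3: ['absolute', 'valley'] (min_width=15, slack=2)
Line 4: ['number', 'clean'] (min_width=12, slack=5)
Line 5: ['desert', 'walk', 'big'] (min_width=15, slack=2)
Line 6: ['metal', 'language', 'at'] (min_width=17, slack=0)
Line 7: ['string', 'sound'] (min_width=12, slack=5)
Line 8: ['green'] (min_width=5, slack=12)
Total lines: 8

Answer: 8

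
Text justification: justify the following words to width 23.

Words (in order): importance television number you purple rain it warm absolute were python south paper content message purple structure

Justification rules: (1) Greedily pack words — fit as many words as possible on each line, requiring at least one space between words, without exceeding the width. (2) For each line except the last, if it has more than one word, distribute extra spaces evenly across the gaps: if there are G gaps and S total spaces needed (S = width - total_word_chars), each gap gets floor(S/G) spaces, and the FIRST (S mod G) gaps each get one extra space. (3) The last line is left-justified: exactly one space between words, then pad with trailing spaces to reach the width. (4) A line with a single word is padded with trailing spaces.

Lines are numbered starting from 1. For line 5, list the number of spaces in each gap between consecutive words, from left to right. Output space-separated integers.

Line 1: ['importance', 'television'] (min_width=21, slack=2)
Line 2: ['number', 'you', 'purple', 'rain'] (min_width=22, slack=1)
Line 3: ['it', 'warm', 'absolute', 'were'] (min_width=21, slack=2)
Line 4: ['python', 'south', 'paper'] (min_width=18, slack=5)
Line 5: ['content', 'message', 'purple'] (min_width=22, slack=1)
Line 6: ['structure'] (min_width=9, slack=14)

Answer: 2 1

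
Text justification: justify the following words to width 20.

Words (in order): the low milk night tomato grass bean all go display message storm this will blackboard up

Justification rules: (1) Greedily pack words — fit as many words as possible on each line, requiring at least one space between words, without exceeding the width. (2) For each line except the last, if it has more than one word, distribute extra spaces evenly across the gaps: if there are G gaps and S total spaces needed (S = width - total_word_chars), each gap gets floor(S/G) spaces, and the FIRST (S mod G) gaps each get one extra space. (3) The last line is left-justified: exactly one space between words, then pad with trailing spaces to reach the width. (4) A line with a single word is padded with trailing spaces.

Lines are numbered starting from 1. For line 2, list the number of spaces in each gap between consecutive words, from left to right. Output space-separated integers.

Line 1: ['the', 'low', 'milk', 'night'] (min_width=18, slack=2)
Line 2: ['tomato', 'grass', 'bean'] (min_width=17, slack=3)
Line 3: ['all', 'go', 'display'] (min_width=14, slack=6)
Line 4: ['message', 'storm', 'this'] (min_width=18, slack=2)
Line 5: ['will', 'blackboard', 'up'] (min_width=18, slack=2)

Answer: 3 2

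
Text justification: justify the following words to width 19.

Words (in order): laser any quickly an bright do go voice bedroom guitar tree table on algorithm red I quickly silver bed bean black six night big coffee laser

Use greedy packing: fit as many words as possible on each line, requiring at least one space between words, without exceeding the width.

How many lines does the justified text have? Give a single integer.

Answer: 9

Derivation:
Line 1: ['laser', 'any', 'quickly'] (min_width=17, slack=2)
Line 2: ['an', 'bright', 'do', 'go'] (min_width=15, slack=4)
Line 3: ['voice', 'bedroom'] (min_width=13, slack=6)
Line 4: ['guitar', 'tree', 'table'] (min_width=17, slack=2)
Line 5: ['on', 'algorithm', 'red', 'I'] (min_width=18, slack=1)
Line 6: ['quickly', 'silver', 'bed'] (min_width=18, slack=1)
Line 7: ['bean', 'black', 'six'] (min_width=14, slack=5)
Line 8: ['night', 'big', 'coffee'] (min_width=16, slack=3)
Line 9: ['laser'] (min_width=5, slack=14)
Total lines: 9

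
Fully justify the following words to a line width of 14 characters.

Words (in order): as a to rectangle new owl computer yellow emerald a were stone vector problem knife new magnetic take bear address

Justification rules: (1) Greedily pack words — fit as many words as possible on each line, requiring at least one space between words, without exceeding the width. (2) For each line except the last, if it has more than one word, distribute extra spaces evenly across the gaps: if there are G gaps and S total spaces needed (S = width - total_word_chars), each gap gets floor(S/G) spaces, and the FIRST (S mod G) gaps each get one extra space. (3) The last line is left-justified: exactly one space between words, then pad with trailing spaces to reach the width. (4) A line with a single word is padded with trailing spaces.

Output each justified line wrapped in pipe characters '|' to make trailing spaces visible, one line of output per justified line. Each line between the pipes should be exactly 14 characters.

Answer: |as     a    to|
|rectangle  new|
|owl   computer|
|yellow emerald|
|a  were  stone|
|vector problem|
|knife      new|
|magnetic  take|
|bear address  |

Derivation:
Line 1: ['as', 'a', 'to'] (min_width=7, slack=7)
Line 2: ['rectangle', 'new'] (min_width=13, slack=1)
Line 3: ['owl', 'computer'] (min_width=12, slack=2)
Line 4: ['yellow', 'emerald'] (min_width=14, slack=0)
Line 5: ['a', 'were', 'stone'] (min_width=12, slack=2)
Line 6: ['vector', 'problem'] (min_width=14, slack=0)
Line 7: ['knife', 'new'] (min_width=9, slack=5)
Line 8: ['magnetic', 'take'] (min_width=13, slack=1)
Line 9: ['bear', 'address'] (min_width=12, slack=2)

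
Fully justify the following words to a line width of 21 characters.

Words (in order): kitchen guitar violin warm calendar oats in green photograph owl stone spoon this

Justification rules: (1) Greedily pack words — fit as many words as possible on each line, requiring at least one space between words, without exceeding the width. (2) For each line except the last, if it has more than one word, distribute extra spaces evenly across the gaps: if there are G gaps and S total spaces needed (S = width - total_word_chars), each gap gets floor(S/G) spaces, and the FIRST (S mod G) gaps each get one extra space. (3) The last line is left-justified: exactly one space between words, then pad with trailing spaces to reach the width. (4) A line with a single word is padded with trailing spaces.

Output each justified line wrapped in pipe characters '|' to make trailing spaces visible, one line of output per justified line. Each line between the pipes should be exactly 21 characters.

Line 1: ['kitchen', 'guitar', 'violin'] (min_width=21, slack=0)
Line 2: ['warm', 'calendar', 'oats', 'in'] (min_width=21, slack=0)
Line 3: ['green', 'photograph', 'owl'] (min_width=20, slack=1)
Line 4: ['stone', 'spoon', 'this'] (min_width=16, slack=5)

Answer: |kitchen guitar violin|
|warm calendar oats in|
|green  photograph owl|
|stone spoon this     |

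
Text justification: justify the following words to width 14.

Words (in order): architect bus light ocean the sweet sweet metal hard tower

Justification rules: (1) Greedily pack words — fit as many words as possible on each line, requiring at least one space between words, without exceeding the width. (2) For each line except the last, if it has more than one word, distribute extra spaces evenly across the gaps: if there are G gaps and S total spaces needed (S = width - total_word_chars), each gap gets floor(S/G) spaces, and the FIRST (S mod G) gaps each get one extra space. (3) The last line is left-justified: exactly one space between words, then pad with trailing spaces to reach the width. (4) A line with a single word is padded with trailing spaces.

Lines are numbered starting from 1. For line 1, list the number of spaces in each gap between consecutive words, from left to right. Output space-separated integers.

Answer: 2

Derivation:
Line 1: ['architect', 'bus'] (min_width=13, slack=1)
Line 2: ['light', 'ocean'] (min_width=11, slack=3)
Line 3: ['the', 'sweet'] (min_width=9, slack=5)
Line 4: ['sweet', 'metal'] (min_width=11, slack=3)
Line 5: ['hard', 'tower'] (min_width=10, slack=4)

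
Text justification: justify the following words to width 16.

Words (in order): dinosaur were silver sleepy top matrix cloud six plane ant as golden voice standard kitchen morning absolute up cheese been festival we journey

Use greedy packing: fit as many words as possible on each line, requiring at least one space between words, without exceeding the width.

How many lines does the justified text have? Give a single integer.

Answer: 10

Derivation:
Line 1: ['dinosaur', 'were'] (min_width=13, slack=3)
Line 2: ['silver', 'sleepy'] (min_width=13, slack=3)
Line 3: ['top', 'matrix', 'cloud'] (min_width=16, slack=0)
Line 4: ['six', 'plane', 'ant', 'as'] (min_width=16, slack=0)
Line 5: ['golden', 'voice'] (min_width=12, slack=4)
Line 6: ['standard', 'kitchen'] (min_width=16, slack=0)
Line 7: ['morning', 'absolute'] (min_width=16, slack=0)
Line 8: ['up', 'cheese', 'been'] (min_width=14, slack=2)
Line 9: ['festival', 'we'] (min_width=11, slack=5)
Line 10: ['journey'] (min_width=7, slack=9)
Total lines: 10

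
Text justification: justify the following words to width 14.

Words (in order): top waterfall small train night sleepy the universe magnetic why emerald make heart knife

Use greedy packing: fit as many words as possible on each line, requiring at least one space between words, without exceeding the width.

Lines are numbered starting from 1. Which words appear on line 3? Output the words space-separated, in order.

Answer: night sleepy

Derivation:
Line 1: ['top', 'waterfall'] (min_width=13, slack=1)
Line 2: ['small', 'train'] (min_width=11, slack=3)
Line 3: ['night', 'sleepy'] (min_width=12, slack=2)
Line 4: ['the', 'universe'] (min_width=12, slack=2)
Line 5: ['magnetic', 'why'] (min_width=12, slack=2)
Line 6: ['emerald', 'make'] (min_width=12, slack=2)
Line 7: ['heart', 'knife'] (min_width=11, slack=3)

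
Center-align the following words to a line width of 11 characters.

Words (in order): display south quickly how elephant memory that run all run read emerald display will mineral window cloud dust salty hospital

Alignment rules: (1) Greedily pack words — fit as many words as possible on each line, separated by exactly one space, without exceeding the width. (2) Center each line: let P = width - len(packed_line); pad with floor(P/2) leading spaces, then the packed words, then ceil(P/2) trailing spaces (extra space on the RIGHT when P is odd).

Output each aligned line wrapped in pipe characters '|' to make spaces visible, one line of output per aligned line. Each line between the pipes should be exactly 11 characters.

Line 1: ['display'] (min_width=7, slack=4)
Line 2: ['south'] (min_width=5, slack=6)
Line 3: ['quickly', 'how'] (min_width=11, slack=0)
Line 4: ['elephant'] (min_width=8, slack=3)
Line 5: ['memory', 'that'] (min_width=11, slack=0)
Line 6: ['run', 'all', 'run'] (min_width=11, slack=0)
Line 7: ['read'] (min_width=4, slack=7)
Line 8: ['emerald'] (min_width=7, slack=4)
Line 9: ['display'] (min_width=7, slack=4)
Line 10: ['will'] (min_width=4, slack=7)
Line 11: ['mineral'] (min_width=7, slack=4)
Line 12: ['window'] (min_width=6, slack=5)
Line 13: ['cloud', 'dust'] (min_width=10, slack=1)
Line 14: ['salty'] (min_width=5, slack=6)
Line 15: ['hospital'] (min_width=8, slack=3)

Answer: |  display  |
|   south   |
|quickly how|
| elephant  |
|memory that|
|run all run|
|   read    |
|  emerald  |
|  display  |
|   will    |
|  mineral  |
|  window   |
|cloud dust |
|   salty   |
| hospital  |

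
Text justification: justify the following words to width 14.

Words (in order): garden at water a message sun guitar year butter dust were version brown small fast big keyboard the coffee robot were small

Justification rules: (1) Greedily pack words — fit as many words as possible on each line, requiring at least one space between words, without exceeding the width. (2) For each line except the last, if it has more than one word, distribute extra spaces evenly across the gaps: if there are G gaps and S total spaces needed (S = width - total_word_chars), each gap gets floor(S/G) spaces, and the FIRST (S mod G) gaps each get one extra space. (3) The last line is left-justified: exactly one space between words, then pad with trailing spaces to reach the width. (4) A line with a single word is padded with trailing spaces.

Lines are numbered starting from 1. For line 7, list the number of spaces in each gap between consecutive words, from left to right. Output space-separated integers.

Line 1: ['garden', 'at'] (min_width=9, slack=5)
Line 2: ['water', 'a'] (min_width=7, slack=7)
Line 3: ['message', 'sun'] (min_width=11, slack=3)
Line 4: ['guitar', 'year'] (min_width=11, slack=3)
Line 5: ['butter', 'dust'] (min_width=11, slack=3)
Line 6: ['were', 'version'] (min_width=12, slack=2)
Line 7: ['brown', 'small'] (min_width=11, slack=3)
Line 8: ['fast', 'big'] (min_width=8, slack=6)
Line 9: ['keyboard', 'the'] (min_width=12, slack=2)
Line 10: ['coffee', 'robot'] (min_width=12, slack=2)
Line 11: ['were', 'small'] (min_width=10, slack=4)

Answer: 4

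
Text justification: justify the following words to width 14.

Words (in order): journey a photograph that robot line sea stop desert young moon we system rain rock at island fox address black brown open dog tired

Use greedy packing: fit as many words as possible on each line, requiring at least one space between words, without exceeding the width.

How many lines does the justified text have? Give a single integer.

Answer: 11

Derivation:
Line 1: ['journey', 'a'] (min_width=9, slack=5)
Line 2: ['photograph'] (min_width=10, slack=4)
Line 3: ['that', 'robot'] (min_width=10, slack=4)
Line 4: ['line', 'sea', 'stop'] (min_width=13, slack=1)
Line 5: ['desert', 'young'] (min_width=12, slack=2)
Line 6: ['moon', 'we', 'system'] (min_width=14, slack=0)
Line 7: ['rain', 'rock', 'at'] (min_width=12, slack=2)
Line 8: ['island', 'fox'] (min_width=10, slack=4)
Line 9: ['address', 'black'] (min_width=13, slack=1)
Line 10: ['brown', 'open', 'dog'] (min_width=14, slack=0)
Line 11: ['tired'] (min_width=5, slack=9)
Total lines: 11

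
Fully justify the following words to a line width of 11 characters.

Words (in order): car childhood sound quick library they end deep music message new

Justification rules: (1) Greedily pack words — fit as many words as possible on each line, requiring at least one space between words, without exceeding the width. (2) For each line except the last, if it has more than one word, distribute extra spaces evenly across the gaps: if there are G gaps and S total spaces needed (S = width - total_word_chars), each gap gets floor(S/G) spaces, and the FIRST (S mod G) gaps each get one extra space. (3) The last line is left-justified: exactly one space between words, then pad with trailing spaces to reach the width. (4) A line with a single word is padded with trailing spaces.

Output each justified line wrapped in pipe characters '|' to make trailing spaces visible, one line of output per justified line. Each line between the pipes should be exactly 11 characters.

Answer: |car        |
|childhood  |
|sound quick|
|library    |
|they    end|
|deep  music|
|message new|

Derivation:
Line 1: ['car'] (min_width=3, slack=8)
Line 2: ['childhood'] (min_width=9, slack=2)
Line 3: ['sound', 'quick'] (min_width=11, slack=0)
Line 4: ['library'] (min_width=7, slack=4)
Line 5: ['they', 'end'] (min_width=8, slack=3)
Line 6: ['deep', 'music'] (min_width=10, slack=1)
Line 7: ['message', 'new'] (min_width=11, slack=0)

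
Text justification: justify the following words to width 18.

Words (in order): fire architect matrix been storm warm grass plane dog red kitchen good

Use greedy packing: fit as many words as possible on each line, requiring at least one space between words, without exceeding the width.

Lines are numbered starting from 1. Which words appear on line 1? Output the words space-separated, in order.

Answer: fire architect

Derivation:
Line 1: ['fire', 'architect'] (min_width=14, slack=4)
Line 2: ['matrix', 'been', 'storm'] (min_width=17, slack=1)
Line 3: ['warm', 'grass', 'plane'] (min_width=16, slack=2)
Line 4: ['dog', 'red', 'kitchen'] (min_width=15, slack=3)
Line 5: ['good'] (min_width=4, slack=14)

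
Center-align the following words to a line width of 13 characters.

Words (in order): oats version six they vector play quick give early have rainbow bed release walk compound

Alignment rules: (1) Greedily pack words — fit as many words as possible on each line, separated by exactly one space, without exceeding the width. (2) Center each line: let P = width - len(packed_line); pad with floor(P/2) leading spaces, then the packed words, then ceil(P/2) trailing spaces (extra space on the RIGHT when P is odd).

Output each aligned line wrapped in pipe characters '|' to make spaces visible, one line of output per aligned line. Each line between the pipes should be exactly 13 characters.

Line 1: ['oats', 'version'] (min_width=12, slack=1)
Line 2: ['six', 'they'] (min_width=8, slack=5)
Line 3: ['vector', 'play'] (min_width=11, slack=2)
Line 4: ['quick', 'give'] (min_width=10, slack=3)
Line 5: ['early', 'have'] (min_width=10, slack=3)
Line 6: ['rainbow', 'bed'] (min_width=11, slack=2)
Line 7: ['release', 'walk'] (min_width=12, slack=1)
Line 8: ['compound'] (min_width=8, slack=5)

Answer: |oats version |
|  six they   |
| vector play |
| quick give  |
| early have  |
| rainbow bed |
|release walk |
|  compound   |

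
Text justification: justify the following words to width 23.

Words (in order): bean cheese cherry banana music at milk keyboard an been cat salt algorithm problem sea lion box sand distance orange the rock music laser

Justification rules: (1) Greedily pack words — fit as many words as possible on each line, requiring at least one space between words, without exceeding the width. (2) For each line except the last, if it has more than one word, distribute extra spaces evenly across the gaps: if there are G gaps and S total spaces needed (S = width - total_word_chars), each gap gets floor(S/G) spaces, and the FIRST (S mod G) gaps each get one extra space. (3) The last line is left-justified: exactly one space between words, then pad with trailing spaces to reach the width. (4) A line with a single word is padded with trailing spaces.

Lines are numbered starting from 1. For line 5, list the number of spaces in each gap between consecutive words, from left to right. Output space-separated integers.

Line 1: ['bean', 'cheese', 'cherry'] (min_width=18, slack=5)
Line 2: ['banana', 'music', 'at', 'milk'] (min_width=20, slack=3)
Line 3: ['keyboard', 'an', 'been', 'cat'] (min_width=20, slack=3)
Line 4: ['salt', 'algorithm', 'problem'] (min_width=22, slack=1)
Line 5: ['sea', 'lion', 'box', 'sand'] (min_width=17, slack=6)
Line 6: ['distance', 'orange', 'the'] (min_width=19, slack=4)
Line 7: ['rock', 'music', 'laser'] (min_width=16, slack=7)

Answer: 3 3 3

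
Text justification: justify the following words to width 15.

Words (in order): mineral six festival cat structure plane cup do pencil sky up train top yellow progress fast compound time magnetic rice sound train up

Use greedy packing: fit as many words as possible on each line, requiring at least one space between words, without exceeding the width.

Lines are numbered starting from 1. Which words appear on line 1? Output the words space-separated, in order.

Line 1: ['mineral', 'six'] (min_width=11, slack=4)
Line 2: ['festival', 'cat'] (min_width=12, slack=3)
Line 3: ['structure', 'plane'] (min_width=15, slack=0)
Line 4: ['cup', 'do', 'pencil'] (min_width=13, slack=2)
Line 5: ['sky', 'up', 'train'] (min_width=12, slack=3)
Line 6: ['top', 'yellow'] (min_width=10, slack=5)
Line 7: ['progress', 'fast'] (min_width=13, slack=2)
Line 8: ['compound', 'time'] (min_width=13, slack=2)
Line 9: ['magnetic', 'rice'] (min_width=13, slack=2)
Line 10: ['sound', 'train', 'up'] (min_width=14, slack=1)

Answer: mineral six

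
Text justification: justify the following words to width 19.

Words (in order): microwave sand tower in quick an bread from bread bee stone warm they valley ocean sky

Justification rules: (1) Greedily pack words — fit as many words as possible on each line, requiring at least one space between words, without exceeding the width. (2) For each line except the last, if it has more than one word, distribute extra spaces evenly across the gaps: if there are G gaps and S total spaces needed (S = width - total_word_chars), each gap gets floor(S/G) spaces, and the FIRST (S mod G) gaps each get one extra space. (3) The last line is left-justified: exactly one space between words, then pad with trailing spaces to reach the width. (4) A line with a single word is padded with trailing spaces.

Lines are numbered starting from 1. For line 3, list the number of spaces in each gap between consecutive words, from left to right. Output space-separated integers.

Line 1: ['microwave', 'sand'] (min_width=14, slack=5)
Line 2: ['tower', 'in', 'quick', 'an'] (min_width=17, slack=2)
Line 3: ['bread', 'from', 'bread'] (min_width=16, slack=3)
Line 4: ['bee', 'stone', 'warm', 'they'] (min_width=19, slack=0)
Line 5: ['valley', 'ocean', 'sky'] (min_width=16, slack=3)

Answer: 3 2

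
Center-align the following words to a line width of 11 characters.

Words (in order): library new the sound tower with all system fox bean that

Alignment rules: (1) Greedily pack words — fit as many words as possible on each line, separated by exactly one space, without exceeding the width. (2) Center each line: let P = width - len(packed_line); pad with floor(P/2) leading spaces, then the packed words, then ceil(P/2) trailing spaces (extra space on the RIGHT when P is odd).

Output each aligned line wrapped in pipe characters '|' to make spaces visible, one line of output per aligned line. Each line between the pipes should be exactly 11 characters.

Answer: |library new|
| the sound |
|tower with |
|all system |
| fox bean  |
|   that    |

Derivation:
Line 1: ['library', 'new'] (min_width=11, slack=0)
Line 2: ['the', 'sound'] (min_width=9, slack=2)
Line 3: ['tower', 'with'] (min_width=10, slack=1)
Line 4: ['all', 'system'] (min_width=10, slack=1)
Line 5: ['fox', 'bean'] (min_width=8, slack=3)
Line 6: ['that'] (min_width=4, slack=7)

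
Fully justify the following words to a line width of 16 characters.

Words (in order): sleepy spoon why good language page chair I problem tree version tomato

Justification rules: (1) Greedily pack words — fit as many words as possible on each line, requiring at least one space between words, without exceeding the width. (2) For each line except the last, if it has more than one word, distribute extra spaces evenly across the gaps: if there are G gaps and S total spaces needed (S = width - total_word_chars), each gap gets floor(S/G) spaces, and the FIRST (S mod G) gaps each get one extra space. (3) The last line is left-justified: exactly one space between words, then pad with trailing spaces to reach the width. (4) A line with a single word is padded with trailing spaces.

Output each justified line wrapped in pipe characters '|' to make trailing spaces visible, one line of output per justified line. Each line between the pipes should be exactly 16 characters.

Line 1: ['sleepy', 'spoon', 'why'] (min_width=16, slack=0)
Line 2: ['good', 'language'] (min_width=13, slack=3)
Line 3: ['page', 'chair', 'I'] (min_width=12, slack=4)
Line 4: ['problem', 'tree'] (min_width=12, slack=4)
Line 5: ['version', 'tomato'] (min_width=14, slack=2)

Answer: |sleepy spoon why|
|good    language|
|page   chair   I|
|problem     tree|
|version tomato  |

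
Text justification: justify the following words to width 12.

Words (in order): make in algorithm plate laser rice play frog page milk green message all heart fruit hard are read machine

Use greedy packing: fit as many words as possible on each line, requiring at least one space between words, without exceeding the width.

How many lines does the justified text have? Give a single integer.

Line 1: ['make', 'in'] (min_width=7, slack=5)
Line 2: ['algorithm'] (min_width=9, slack=3)
Line 3: ['plate', 'laser'] (min_width=11, slack=1)
Line 4: ['rice', 'play'] (min_width=9, slack=3)
Line 5: ['frog', 'page'] (min_width=9, slack=3)
Line 6: ['milk', 'green'] (min_width=10, slack=2)
Line 7: ['message', 'all'] (min_width=11, slack=1)
Line 8: ['heart', 'fruit'] (min_width=11, slack=1)
Line 9: ['hard', 'are'] (min_width=8, slack=4)
Line 10: ['read', 'machine'] (min_width=12, slack=0)
Total lines: 10

Answer: 10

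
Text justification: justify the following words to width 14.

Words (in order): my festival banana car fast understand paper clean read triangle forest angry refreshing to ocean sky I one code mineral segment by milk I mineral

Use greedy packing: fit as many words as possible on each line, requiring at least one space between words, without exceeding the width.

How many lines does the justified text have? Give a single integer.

Answer: 13

Derivation:
Line 1: ['my', 'festival'] (min_width=11, slack=3)
Line 2: ['banana', 'car'] (min_width=10, slack=4)
Line 3: ['fast'] (min_width=4, slack=10)
Line 4: ['understand'] (min_width=10, slack=4)
Line 5: ['paper', 'clean'] (min_width=11, slack=3)
Line 6: ['read', 'triangle'] (min_width=13, slack=1)
Line 7: ['forest', 'angry'] (min_width=12, slack=2)
Line 8: ['refreshing', 'to'] (min_width=13, slack=1)
Line 9: ['ocean', 'sky', 'I'] (min_width=11, slack=3)
Line 10: ['one', 'code'] (min_width=8, slack=6)
Line 11: ['mineral'] (min_width=7, slack=7)
Line 12: ['segment', 'by'] (min_width=10, slack=4)
Line 13: ['milk', 'I', 'mineral'] (min_width=14, slack=0)
Total lines: 13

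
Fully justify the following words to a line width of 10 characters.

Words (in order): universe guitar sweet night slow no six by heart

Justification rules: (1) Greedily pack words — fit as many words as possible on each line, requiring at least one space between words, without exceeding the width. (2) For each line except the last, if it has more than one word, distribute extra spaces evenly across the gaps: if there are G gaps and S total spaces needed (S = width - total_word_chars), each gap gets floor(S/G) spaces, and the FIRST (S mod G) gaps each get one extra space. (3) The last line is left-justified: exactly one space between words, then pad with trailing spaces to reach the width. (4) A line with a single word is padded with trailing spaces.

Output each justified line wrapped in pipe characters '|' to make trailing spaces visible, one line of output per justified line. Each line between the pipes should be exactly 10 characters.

Line 1: ['universe'] (min_width=8, slack=2)
Line 2: ['guitar'] (min_width=6, slack=4)
Line 3: ['sweet'] (min_width=5, slack=5)
Line 4: ['night', 'slow'] (min_width=10, slack=0)
Line 5: ['no', 'six', 'by'] (min_width=9, slack=1)
Line 6: ['heart'] (min_width=5, slack=5)

Answer: |universe  |
|guitar    |
|sweet     |
|night slow|
|no  six by|
|heart     |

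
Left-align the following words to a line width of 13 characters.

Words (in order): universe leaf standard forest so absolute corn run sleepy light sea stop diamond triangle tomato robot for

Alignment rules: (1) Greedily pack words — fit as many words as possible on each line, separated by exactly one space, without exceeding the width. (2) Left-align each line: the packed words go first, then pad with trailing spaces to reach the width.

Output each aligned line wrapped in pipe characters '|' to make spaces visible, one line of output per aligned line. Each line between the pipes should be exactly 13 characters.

Answer: |universe leaf|
|standard     |
|forest so    |
|absolute corn|
|run sleepy   |
|light sea    |
|stop diamond |
|triangle     |
|tomato robot |
|for          |

Derivation:
Line 1: ['universe', 'leaf'] (min_width=13, slack=0)
Line 2: ['standard'] (min_width=8, slack=5)
Line 3: ['forest', 'so'] (min_width=9, slack=4)
Line 4: ['absolute', 'corn'] (min_width=13, slack=0)
Line 5: ['run', 'sleepy'] (min_width=10, slack=3)
Line 6: ['light', 'sea'] (min_width=9, slack=4)
Line 7: ['stop', 'diamond'] (min_width=12, slack=1)
Line 8: ['triangle'] (min_width=8, slack=5)
Line 9: ['tomato', 'robot'] (min_width=12, slack=1)
Line 10: ['for'] (min_width=3, slack=10)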